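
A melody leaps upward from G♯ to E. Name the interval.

minor sixth

Counting letters G–A–B–C–D–E gives a sixth.
G#→E = 8 semitones, 1 narrower than the major sixth (9), so minor.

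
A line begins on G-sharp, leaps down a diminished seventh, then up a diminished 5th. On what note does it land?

E#

A diminished seventh down from G# is A## (letter A, 9 semitones down).
A diminished fifth up from A## is E# (letter E, 6 semitones up).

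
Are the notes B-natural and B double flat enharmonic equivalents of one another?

No

B is pitch class 11; Bbb is pitch class 9.
The pitch classes differ (11 vs. 9), so they are not enharmonic equivalents.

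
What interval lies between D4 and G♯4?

augmented fourth

The letter names run D→G, a span of 3 letter steps, so the interval is some kind of fourth.
D to G# is 6 semitones. A perfect fourth is 5, so 6 makes it augmented.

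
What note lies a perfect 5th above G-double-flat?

A fifth above G lands on the letter D.
A perfect fifth spans 7 semitones, so Gbb moves to pitch class 0. On the letter D that is Dbb.

Dbb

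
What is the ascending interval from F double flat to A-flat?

Counting letters F–G–A gives a third.
Fbb→Ab = 5 semitones, 1 wider than the major third (4), so augmented.

augmented third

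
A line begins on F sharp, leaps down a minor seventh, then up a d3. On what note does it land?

A minor seventh down from F# is G# (letter G, 10 semitones down).
A diminished third up from G# is Bb (letter B, 2 semitones up).

Bb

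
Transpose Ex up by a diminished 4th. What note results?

A#

A fourth above E lands on the letter A.
A diminished fourth spans 4 semitones, so E## moves to pitch class 10. On the letter A that is A#.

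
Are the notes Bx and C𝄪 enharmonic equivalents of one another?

No

B## is pitch class 1; C## is pitch class 2.
The pitch classes differ (1 vs. 2), so they are not enharmonic equivalents.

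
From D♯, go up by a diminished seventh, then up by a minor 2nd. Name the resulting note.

Db

A diminished seventh up from D# is C (letter C, 9 semitones up).
A minor second up from C is Db (letter D, 1 semitone up).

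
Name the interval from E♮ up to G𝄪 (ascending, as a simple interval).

The letter names run E→G, a span of 2 letter steps, so the interval is some kind of third.
E to G## is 5 semitones. A major third is 4, so 5 makes it augmented.

augmented third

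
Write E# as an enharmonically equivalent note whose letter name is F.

F

E# is pitch class 5. The letter F alone is pitch class 5.
Pitch class 5 on F needs no accidental: F.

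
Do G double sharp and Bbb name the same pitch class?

Yes

G## is pitch class 9; Bbb is pitch class 9.
All spellings map to pitch class 9, so they are enharmonically equivalent.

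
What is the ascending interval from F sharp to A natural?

minor third

Counting letters F–G–A gives a third.
F#→A = 3 semitones, 1 narrower than the major third (4), so minor.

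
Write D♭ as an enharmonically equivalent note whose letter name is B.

Db is pitch class 1. The letter B alone is pitch class 11.
To reach pitch class 1 from B requires an offset of +2 semitones, i.e. double sharp: B##.

B##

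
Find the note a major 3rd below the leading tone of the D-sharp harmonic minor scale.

A#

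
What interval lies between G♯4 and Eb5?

The letter names run G→E, a span of 5 letter steps, so the interval is some kind of sixth.
G# to Eb is 7 semitones. A major sixth is 9, so 7 makes it diminished.

diminished sixth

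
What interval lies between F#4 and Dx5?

augmented sixth

The letter names run F→D, a span of 5 letter steps, so the interval is some kind of sixth.
F# to D## is 10 semitones. A major sixth is 9, so 10 makes it augmented.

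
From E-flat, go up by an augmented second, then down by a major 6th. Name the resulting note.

A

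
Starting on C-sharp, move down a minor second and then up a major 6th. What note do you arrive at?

G##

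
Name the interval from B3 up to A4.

minor seventh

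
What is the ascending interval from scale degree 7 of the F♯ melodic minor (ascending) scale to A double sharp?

augmented fourth

Scale degree 7 of F# melodic minor (ascending) is E#.
E# up to A##: letters E→A make it a fourth; 6 semitones makes it augmented.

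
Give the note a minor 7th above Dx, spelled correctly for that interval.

A seventh above D lands on the letter C.
A minor seventh spans 10 semitones, so D## moves to pitch class 2. On the letter C that is C##.

C##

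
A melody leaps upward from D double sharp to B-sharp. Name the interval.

minor sixth

The letter names run D→B, a span of 5 letter steps, so the interval is some kind of sixth.
D## to B# is 8 semitones. A major sixth is 9, so 8 makes it minor.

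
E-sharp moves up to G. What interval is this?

Counting letters E–F–G gives a third.
E#→G = 2 semitones, 2 narrower than the major third (4), so diminished.

diminished third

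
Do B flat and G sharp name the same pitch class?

Two spellings are enharmonically equivalent only if they share a pitch class.
Here Bb → 10, G# → 8; 8 ≠ 10, so they are not.

No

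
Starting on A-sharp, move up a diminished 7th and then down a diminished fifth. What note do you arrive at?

C#

A diminished seventh up from A# is G (letter G, 9 semitones up).
A diminished fifth down from G is C# (letter C, 6 semitones down).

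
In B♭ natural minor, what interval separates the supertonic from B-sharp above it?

augmented seventh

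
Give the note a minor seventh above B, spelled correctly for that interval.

B up a major seventh is A#, so the target letter is A.
From B, a minor seventh is 10 semitones up: A.

A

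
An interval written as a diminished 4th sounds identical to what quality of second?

A diminished fourth spans 4 semitones.
A second spanning 4 semitones is doubly augmented (the major second is 2).

doubly augmented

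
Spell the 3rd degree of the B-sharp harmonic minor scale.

D#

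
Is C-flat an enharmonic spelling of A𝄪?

Yes

Cb is pitch class 11; A## is pitch class 11.
All spellings map to pitch class 11, so they are enharmonically equivalent.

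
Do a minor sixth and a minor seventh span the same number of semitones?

No

A minor sixth spans 8 semitones; a minor seventh spans 10.
The spans differ, so they are not enharmonic equivalents.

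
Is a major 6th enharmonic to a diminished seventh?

Yes

A major sixth spans 9 semitones; a diminished seventh spans 9.
They are enharmonically equivalent.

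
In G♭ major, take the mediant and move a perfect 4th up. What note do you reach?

The mediant of Gb major is Bb.
A perfect fourth (5 semitones) above Bb lands on the letter E, giving Eb.

Eb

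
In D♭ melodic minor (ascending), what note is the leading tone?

Degree 7 takes the letter 6 steps above D, which is C.
In melodic minor (ascending), degree 7 sits 11 semitones above the tonic. Db + 11 semitones is pitch class 0, spelled on C as C.

C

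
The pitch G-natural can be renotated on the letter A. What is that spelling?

Abb

Plain A sits 2 semitones above G, so on the letter A the same pitch needs a double flat: Abb.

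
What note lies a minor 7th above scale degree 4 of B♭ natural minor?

Scale degree 4 of Bb natural minor is Eb.
A minor seventh (10 semitones) above Eb lands on the letter D, giving Db.

Db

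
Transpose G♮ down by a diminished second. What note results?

F##

A second below G lands on the letter F.
A diminished second spans 0 semitones, so G moves to pitch class 7. On the letter F that is F##.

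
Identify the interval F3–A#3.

Counting letters F–G–A gives a third.
F→A# = 5 semitones, 1 wider than the major third (4), so augmented.

augmented third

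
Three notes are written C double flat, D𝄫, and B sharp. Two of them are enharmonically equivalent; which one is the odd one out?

In 12-tone equal temperament, enharmonic equivalents share a pitch class. Cbb is pitch class 10; Dbb is pitch class 0; B# is pitch class 0.
Dbb and B# share pitch class 0, while Cbb is pitch class 10.

Cbb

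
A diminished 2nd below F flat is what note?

E

A second below F lands on the letter E.
A diminished second spans 0 semitones, so Fb moves to pitch class 4. On the letter E that is E.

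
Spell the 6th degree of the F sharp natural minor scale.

The F# natural minor scale runs F# G# A B C# D E.
Degree 6 is D.

D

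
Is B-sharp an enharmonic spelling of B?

B# is pitch class 0; B is pitch class 11.
The pitch classes differ (0 vs. 11), so they are not enharmonic equivalents.

No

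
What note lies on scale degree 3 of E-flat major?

G

Degree 3 takes the letter 2 steps above E, which is G.
In major, degree 3 sits 4 semitones above the tonic. Eb + 4 semitones is pitch class 7, spelled on G as G.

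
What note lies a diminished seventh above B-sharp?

A seventh above B lands on the letter A.
A diminished seventh spans 9 semitones, so B# moves to pitch class 9. On the letter A that is A.

A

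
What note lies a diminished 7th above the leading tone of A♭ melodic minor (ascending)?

Fb

The leading tone of Ab melodic minor (ascending) is G.
A diminished seventh (9 semitones) above G lands on the letter F, giving Fb.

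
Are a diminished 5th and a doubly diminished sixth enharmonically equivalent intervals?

Yes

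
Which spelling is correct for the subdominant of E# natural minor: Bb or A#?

Each scale degree takes a distinct letter name. Degree 4 of a scale on E must use the letter A.
A# and Bb are enharmonically the same pitch, but only A# uses the letter A, so it is the correct spelling here.

A#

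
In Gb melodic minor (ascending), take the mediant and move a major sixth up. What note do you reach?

Gb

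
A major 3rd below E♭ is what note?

Cb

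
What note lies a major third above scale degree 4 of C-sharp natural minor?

A#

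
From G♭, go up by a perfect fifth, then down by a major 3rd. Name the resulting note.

A perfect fifth up from Gb is Db (letter D, 7 semitones up).
A major third down from Db is Bbb (letter B, 4 semitones down).

Bbb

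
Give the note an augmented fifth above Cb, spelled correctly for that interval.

G

C up a perfect fifth is G, so the target letter is G.
From Cb, an augmented fifth is 8 semitones up: G.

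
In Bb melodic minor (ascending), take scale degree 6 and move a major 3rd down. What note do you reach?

Scale degree 6 of Bb melodic minor (ascending) is G.
A major third (4 semitones) below G lands on the letter E, giving Eb.

Eb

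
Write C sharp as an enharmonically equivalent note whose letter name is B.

C# is pitch class 1. The letter B alone is pitch class 11.
To reach pitch class 1 from B requires an offset of +2 semitones, i.e. double sharp: B##.

B##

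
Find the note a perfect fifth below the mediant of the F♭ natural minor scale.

Dbb

The mediant of Fb natural minor is Abb.
A perfect fifth (7 semitones) below Abb lands on the letter D, giving Dbb.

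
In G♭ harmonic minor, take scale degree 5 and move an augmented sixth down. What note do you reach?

Fbb

Scale degree 5 of Gb harmonic minor is Db.
An augmented sixth (10 semitones) below Db lands on the letter F, giving Fbb.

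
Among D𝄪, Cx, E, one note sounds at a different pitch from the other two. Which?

In 12-tone equal temperament, enharmonic equivalents share a pitch class. D## is pitch class 4; C## is pitch class 2; E is pitch class 4.
D## and E share pitch class 4, while C## is pitch class 2.

C##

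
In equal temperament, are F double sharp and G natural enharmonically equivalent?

Yes

F## is pitch class 7; G is pitch class 7.
All spellings map to pitch class 7, so they are enharmonically equivalent.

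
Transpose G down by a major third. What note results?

Eb

G down a major third is Eb, so the target letter is E.
From G, a major third is 4 semitones down: Eb.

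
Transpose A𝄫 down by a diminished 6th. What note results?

C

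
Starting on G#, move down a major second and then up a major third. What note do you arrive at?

A#

A major second down from G# is F# (letter F, 2 semitones down).
A major third up from F# is A# (letter A, 4 semitones up).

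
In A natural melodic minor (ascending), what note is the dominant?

E

The A melodic minor (ascending) scale runs A B C D E F# G#.
Degree 5 is E.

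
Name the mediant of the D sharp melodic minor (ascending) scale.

F#

The D# melodic minor (ascending) scale runs D# E# F# G# A# B# C##.
Degree 3 is F#.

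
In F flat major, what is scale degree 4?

Degree 4 takes the letter 3 steps above F, which is B.
In major, degree 4 sits 5 semitones above the tonic. Fb + 5 semitones is pitch class 9, spelled on B as Bbb.

Bbb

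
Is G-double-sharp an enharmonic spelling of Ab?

G## is pitch class 9; Ab is pitch class 8.
The pitch classes differ (9 vs. 8), so they are not enharmonic equivalents.

No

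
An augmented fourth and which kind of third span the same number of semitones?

doubly augmented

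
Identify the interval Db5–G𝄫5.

Counting letters D–E–F–G gives a fourth.
Db→Gbb = 4 semitones, 1 narrower than the perfect fourth (5), so diminished.

diminished fourth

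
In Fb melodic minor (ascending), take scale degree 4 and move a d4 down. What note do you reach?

Scale degree 4 of Fb melodic minor (ascending) is Bbb.
A diminished fourth (4 semitones) below Bbb lands on the letter F, giving F.

F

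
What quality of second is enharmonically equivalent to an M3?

doubly augmented

A major third spans 4 semitones.
A second spanning 4 semitones is doubly augmented (the major second is 2).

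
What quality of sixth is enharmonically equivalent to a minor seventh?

augmented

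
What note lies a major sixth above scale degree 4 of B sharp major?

Scale degree 4 of B# major is E#.
A major sixth (9 semitones) above E# lands on the letter C, giving C##.

C##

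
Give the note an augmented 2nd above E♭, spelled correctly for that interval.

F#

E up a major second is F#, so the target letter is F.
From Eb, an augmented second is 3 semitones up: F#.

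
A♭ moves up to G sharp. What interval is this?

Counting letters A–B–C–D–E–F–G gives a seventh.
Ab→G# = 12 semitones, 1 wider than the major seventh (11), so augmented.

augmented seventh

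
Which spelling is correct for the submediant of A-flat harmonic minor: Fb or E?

Each scale degree takes a distinct letter name. Degree 6 of a scale on A must use the letter F.
Fb and E are enharmonically the same pitch, but only Fb uses the letter F, so it is the correct spelling here.

Fb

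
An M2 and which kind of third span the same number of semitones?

diminished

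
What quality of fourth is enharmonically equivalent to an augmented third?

An augmented third spans 5 semitones.
A fourth spanning 5 semitones is perfect (the perfect fourth is 5).

perfect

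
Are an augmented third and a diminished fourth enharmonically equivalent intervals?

No

An augmented third spans 5 semitones; a diminished fourth spans 4.
The spans differ, so they are not enharmonic equivalents.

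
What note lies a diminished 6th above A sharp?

A up a major sixth is F#, so the target letter is F.
From A#, a diminished sixth is 7 semitones up: F.

F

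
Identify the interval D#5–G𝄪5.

augmented fourth

Counting letters D–E–F–G gives a fourth.
D#→G## = 6 semitones, 1 wider than the perfect fourth (5), so augmented.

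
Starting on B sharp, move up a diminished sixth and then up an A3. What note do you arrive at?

B#

A diminished sixth up from B# is G (letter G, 7 semitones up).
An augmented third up from G is B# (letter B, 5 semitones up).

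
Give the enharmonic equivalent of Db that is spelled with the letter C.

Plain C sits 1 semitone below Db, so on the letter C the same pitch needs a sharp: C#.

C#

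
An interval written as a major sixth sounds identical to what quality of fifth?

doubly augmented

A major sixth spans 9 semitones.
A fifth spanning 9 semitones is doubly augmented (the perfect fifth is 7).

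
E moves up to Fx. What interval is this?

The letter names run E→F, a span of 1 letter step, so the interval is some kind of second.
E to F## is 3 semitones. A major second is 2, so 3 makes it augmented.

augmented second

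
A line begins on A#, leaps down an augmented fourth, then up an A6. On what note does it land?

An augmented fourth down from A# is E (letter E, 6 semitones down).
An augmented sixth up from E is C## (letter C, 10 semitones up).

C##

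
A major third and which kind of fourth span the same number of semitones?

A major third spans 4 semitones.
A fourth spanning 4 semitones is diminished (the perfect fourth is 5).

diminished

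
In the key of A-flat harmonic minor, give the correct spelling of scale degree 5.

Eb

The Ab harmonic minor scale runs Ab Bb Cb Db Eb Fb G.
Degree 5 is Eb.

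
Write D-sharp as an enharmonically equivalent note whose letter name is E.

Plain E sits 1 semitone above D#, so on the letter E the same pitch needs a flat: Eb.

Eb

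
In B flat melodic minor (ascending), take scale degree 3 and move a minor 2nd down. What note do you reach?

C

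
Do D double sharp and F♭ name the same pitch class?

Yes

D## is pitch class 4; Fb is pitch class 4.
All spellings map to pitch class 4, so they are enharmonically equivalent.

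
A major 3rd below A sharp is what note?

A third below A lands on the letter F.
A major third spans 4 semitones, so A# moves to pitch class 6. On the letter F that is F#.

F#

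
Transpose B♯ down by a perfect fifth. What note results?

A fifth below B lands on the letter E.
A perfect fifth spans 7 semitones, so B# moves to pitch class 5. On the letter E that is E#.

E#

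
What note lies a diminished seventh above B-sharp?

A

A seventh above B lands on the letter A.
A diminished seventh spans 9 semitones, so B# moves to pitch class 9. On the letter A that is A.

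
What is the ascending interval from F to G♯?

augmented second

Counting letters F–G gives a second.
F→G# = 3 semitones, 1 wider than the major second (2), so augmented.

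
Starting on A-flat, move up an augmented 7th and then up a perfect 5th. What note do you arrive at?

An augmented seventh up from Ab is G# (letter G, 12 semitones up).
A perfect fifth up from G# is D# (letter D, 7 semitones up).

D#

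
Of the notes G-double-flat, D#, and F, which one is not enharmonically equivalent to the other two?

In 12-tone equal temperament, enharmonic equivalents share a pitch class. Gbb is pitch class 5; D# is pitch class 3; F is pitch class 5.
Gbb and F share pitch class 5, while D# is pitch class 3.

D#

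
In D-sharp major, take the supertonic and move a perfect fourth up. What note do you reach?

The supertonic of D# major is E#.
A perfect fourth (5 semitones) above E# lands on the letter A, giving A#.

A#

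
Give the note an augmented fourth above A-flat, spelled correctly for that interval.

D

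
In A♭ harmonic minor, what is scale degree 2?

Bb

Degree 2 takes the letter 1 step above A, which is B.
In harmonic minor, degree 2 sits 2 semitones above the tonic. Ab + 2 semitones is pitch class 10, spelled on B as Bb.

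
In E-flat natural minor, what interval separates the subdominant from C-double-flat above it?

The subdominant of Eb natural minor is Ab.
Ab up to Cbb: letters A→C make it a third; 2 semitones makes it diminished.

diminished third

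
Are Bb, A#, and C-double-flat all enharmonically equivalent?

Yes

Bb is pitch class 10; A# is pitch class 10; Cbb is pitch class 10.
All spellings map to pitch class 10, so they are enharmonically equivalent.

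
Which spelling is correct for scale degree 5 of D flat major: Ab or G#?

Ab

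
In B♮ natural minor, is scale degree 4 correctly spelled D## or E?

Each scale degree takes a distinct letter name. Degree 4 of a scale on B must use the letter E.
E and D## are enharmonically the same pitch, but only E uses the letter E, so it is the correct spelling here.

E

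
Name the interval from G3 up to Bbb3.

The letter names run G→B, a span of 2 letter steps, so the interval is some kind of third.
G to Bbb is 2 semitones. A major third is 4, so 2 makes it diminished.

diminished third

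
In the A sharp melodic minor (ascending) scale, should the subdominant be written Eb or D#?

D#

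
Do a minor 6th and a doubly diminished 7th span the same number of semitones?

A minor sixth spans 8 semitones; a doubly diminished seventh spans 8.
They are enharmonically equivalent.

Yes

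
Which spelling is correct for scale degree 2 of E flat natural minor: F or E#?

Each scale degree takes a distinct letter name. Degree 2 of a scale on E must use the letter F.
F and E# are enharmonically the same pitch, but only F uses the letter F, so it is the correct spelling here.

F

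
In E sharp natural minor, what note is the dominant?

The E# natural minor scale runs E# F## G# A# B# C# D#.
Degree 5 is B#.

B#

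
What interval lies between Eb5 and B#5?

doubly augmented fifth

The letter names run E→B, a span of 4 letter steps, so the interval is some kind of fifth.
Eb to B# is 9 semitones. A perfect fifth is 7, so 9 makes it doubly augmented.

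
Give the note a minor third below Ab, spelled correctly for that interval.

F

A third below A lands on the letter F.
A minor third spans 3 semitones, so Ab moves to pitch class 5. On the letter F that is F.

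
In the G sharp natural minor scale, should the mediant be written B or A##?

Each scale degree takes a distinct letter name. Degree 3 of a scale on G must use the letter B.
B and A## are enharmonically the same pitch, but only B uses the letter B, so it is the correct spelling here.

B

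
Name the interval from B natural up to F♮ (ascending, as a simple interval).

Counting letters B–C–D–E–F gives a fifth.
B→F = 6 semitones, 1 narrower than the perfect fifth (7), so diminished.

diminished fifth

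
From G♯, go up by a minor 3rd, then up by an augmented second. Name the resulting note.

A minor third up from G# is B (letter B, 3 semitones up).
An augmented second up from B is C## (letter C, 3 semitones up).

C##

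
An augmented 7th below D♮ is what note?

D down a major seventh is Eb, so the target letter is E.
From D, an augmented seventh is 12 semitones down: Ebb.

Ebb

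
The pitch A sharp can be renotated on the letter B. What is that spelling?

Bb

A# is pitch class 10. The letter B alone is pitch class 11.
To reach pitch class 10 from B requires an offset of -1 semitone, i.e. flat: Bb.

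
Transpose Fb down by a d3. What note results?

D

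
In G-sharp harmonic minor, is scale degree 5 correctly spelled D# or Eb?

D#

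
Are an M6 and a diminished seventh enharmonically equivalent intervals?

A major sixth spans 9 semitones; a diminished seventh spans 9.
They are enharmonically equivalent.

Yes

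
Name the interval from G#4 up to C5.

diminished fourth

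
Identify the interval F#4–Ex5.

Counting letters F–G–A–B–C–D–E gives a seventh.
F#→E## = 12 semitones, 1 wider than the major seventh (11), so augmented.

augmented seventh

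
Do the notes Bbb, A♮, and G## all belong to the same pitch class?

Bbb = pitch class 9 and A = pitch class 9 and G## = pitch class 9 — the same pitch class, so they are enharmonic equivalents.

Yes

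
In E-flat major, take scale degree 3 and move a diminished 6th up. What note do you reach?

Ebb

Scale degree 3 of Eb major is G.
A diminished sixth (7 semitones) above G lands on the letter E, giving Ebb.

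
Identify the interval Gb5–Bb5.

major third

Counting letters G–A–B gives a third.
Gb→Bb = 4 semitones, exactly the major third.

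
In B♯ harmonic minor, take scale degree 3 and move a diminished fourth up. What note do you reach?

G

Scale degree 3 of B# harmonic minor is D#.
A diminished fourth (4 semitones) above D# lands on the letter G, giving G.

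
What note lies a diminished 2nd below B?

A second below B lands on the letter A.
A diminished second spans 0 semitones, so B moves to pitch class 11. On the letter A that is A##.

A##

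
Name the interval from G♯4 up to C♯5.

Counting letters G–A–B–C gives a fourth.
G#→C# = 5 semitones, exactly the perfect fourth.

perfect fourth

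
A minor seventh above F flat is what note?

Ebb

A seventh above F lands on the letter E.
A minor seventh spans 10 semitones, so Fb moves to pitch class 2. On the letter E that is Ebb.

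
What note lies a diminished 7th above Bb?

B up a major seventh is A#, so the target letter is A.
From Bb, a diminished seventh is 9 semitones up: Abb.

Abb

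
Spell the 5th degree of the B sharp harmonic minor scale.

F##

Degree 5 takes the letter 4 steps above B, which is F.
In harmonic minor, degree 5 sits 7 semitones above the tonic. B# + 7 semitones is pitch class 7, spelled on F as F##.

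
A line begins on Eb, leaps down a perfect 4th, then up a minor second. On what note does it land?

A perfect fourth down from Eb is Bb (letter B, 5 semitones down).
A minor second up from Bb is Cb (letter C, 1 semitone up).

Cb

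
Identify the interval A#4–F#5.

The letter names run A→F, a span of 5 letter steps, so the interval is some kind of sixth.
A# to F# is 8 semitones. A major sixth is 9, so 8 makes it minor.

minor sixth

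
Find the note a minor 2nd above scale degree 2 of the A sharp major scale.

C#

Scale degree 2 of A# major is B#.
A minor second (1 semitone) above B# lands on the letter C, giving C#.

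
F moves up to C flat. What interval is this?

diminished fifth

The letter names run F→C, a span of 4 letter steps, so the interval is some kind of fifth.
F to Cb is 6 semitones. A perfect fifth is 7, so 6 makes it diminished.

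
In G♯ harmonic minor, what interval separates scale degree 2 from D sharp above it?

perfect fourth

Scale degree 2 of G# harmonic minor is A#.
A# up to D#: letters A→D make it a fourth; 5 semitones makes it perfect.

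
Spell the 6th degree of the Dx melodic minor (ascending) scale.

Degree 6 takes the letter 5 steps above D, which is B.
In melodic minor (ascending), degree 6 sits 9 semitones above the tonic. D## + 9 semitones is pitch class 1, spelled on B as B##.

B##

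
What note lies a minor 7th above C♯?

A seventh above C lands on the letter B.
A minor seventh spans 10 semitones, so C# moves to pitch class 11. On the letter B that is B.

B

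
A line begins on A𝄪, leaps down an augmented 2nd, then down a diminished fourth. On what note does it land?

An augmented second down from A## is G# (letter G, 3 semitones down).
A diminished fourth down from G# is D## (letter D, 4 semitones down).

D##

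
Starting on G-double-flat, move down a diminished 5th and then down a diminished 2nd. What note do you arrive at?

A diminished fifth down from Gbb is Cb (letter C, 6 semitones down).
A diminished second down from Cb is B (letter B, 0 semitones down).

B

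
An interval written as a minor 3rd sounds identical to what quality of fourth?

A minor third spans 3 semitones.
A fourth spanning 3 semitones is doubly diminished (the perfect fourth is 5).

doubly diminished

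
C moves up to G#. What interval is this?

The letter names run C→G, a span of 4 letter steps, so the interval is some kind of fifth.
C to G# is 8 semitones. A perfect fifth is 7, so 8 makes it augmented.

augmented fifth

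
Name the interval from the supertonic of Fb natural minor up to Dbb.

diminished fifth

The supertonic of Fb natural minor is Gb.
Gb up to Dbb: letters G→D make it a fifth; 6 semitones makes it diminished.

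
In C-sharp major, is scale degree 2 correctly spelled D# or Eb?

D#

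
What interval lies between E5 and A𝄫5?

doubly diminished fourth

Counting letters E–F–G–A gives a fourth.
E→Abb = 3 semitones, 2 narrower than the perfect fourth (5), so doubly diminished.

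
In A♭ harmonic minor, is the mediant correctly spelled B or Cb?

Cb

Each scale degree takes a distinct letter name. Degree 3 of a scale on A must use the letter C.
Cb and B are enharmonically the same pitch, but only Cb uses the letter C, so it is the correct spelling here.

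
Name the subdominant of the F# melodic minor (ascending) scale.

Degree 4 takes the letter 3 steps above F, which is B.
In melodic minor (ascending), degree 4 sits 5 semitones above the tonic. F# + 5 semitones is pitch class 11, spelled on B as B.

B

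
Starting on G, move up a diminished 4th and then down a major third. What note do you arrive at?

A diminished fourth up from G is Cb (letter C, 4 semitones up).
A major third down from Cb is Abb (letter A, 4 semitones down).

Abb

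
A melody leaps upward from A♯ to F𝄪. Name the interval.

major sixth

The letter names run A→F, a span of 5 letter steps, so the interval is some kind of sixth.
A# to F## is 9 semitones. A major sixth is 9, so 9 makes it major.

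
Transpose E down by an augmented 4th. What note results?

Bb

A fourth below E lands on the letter B.
An augmented fourth spans 6 semitones, so E moves to pitch class 10. On the letter B that is Bb.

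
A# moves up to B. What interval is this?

Counting letters A–B gives a second.
A#→B = 1 semitone, 1 narrower than the major second (2), so minor.

minor second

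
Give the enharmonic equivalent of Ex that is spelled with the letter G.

Gb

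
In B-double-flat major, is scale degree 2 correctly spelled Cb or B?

Cb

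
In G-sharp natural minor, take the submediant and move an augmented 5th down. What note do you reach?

Ab

The submediant of G# natural minor is E.
An augmented fifth (8 semitones) below E lands on the letter A, giving Ab.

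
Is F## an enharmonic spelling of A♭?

No

Two spellings are enharmonically equivalent only if they share a pitch class.
Here F## → 7, Ab → 8; 7 ≠ 8, so they are not.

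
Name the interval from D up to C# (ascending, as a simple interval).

Counting letters D–E–F–G–A–B–C gives a seventh.
D→C# = 11 semitones, exactly the major seventh.

major seventh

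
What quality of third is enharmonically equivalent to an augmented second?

minor

An augmented second spans 3 semitones.
A third spanning 3 semitones is minor (the major third is 4).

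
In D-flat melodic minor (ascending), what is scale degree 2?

Eb

The Db melodic minor (ascending) scale runs Db Eb Fb Gb Ab Bb C.
Degree 2 is Eb.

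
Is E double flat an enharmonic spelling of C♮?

No

Ebb is pitch class 2; C is pitch class 0.
The pitch classes differ (2 vs. 0), so they are not enharmonic equivalents.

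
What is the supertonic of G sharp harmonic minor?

A#

Degree 2 takes the letter 1 step above G, which is A.
In harmonic minor, degree 2 sits 2 semitones above the tonic. G# + 2 semitones is pitch class 10, spelled on A as A#.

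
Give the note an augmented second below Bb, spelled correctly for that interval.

B down a major second is A, so the target letter is A.
From Bb, an augmented second is 3 semitones down: Abb.

Abb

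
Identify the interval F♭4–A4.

augmented third

Counting letters F–G–A gives a third.
Fb→A = 5 semitones, 1 wider than the major third (4), so augmented.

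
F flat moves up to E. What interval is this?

The letter names run F→E, a span of 6 letter steps, so the interval is some kind of seventh.
Fb to E is 12 semitones. A major seventh is 11, so 12 makes it augmented.

augmented seventh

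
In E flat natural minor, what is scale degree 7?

Db

The Eb natural minor scale runs Eb F Gb Ab Bb Cb Db.
Degree 7 is Db.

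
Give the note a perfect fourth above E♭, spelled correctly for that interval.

A fourth above E lands on the letter A.
A perfect fourth spans 5 semitones, so Eb moves to pitch class 8. On the letter A that is Ab.

Ab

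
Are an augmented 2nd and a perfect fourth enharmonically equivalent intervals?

No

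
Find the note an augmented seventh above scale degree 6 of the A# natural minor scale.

E##

Scale degree 6 of A# natural minor is F#.
An augmented seventh (12 semitones) above F# lands on the letter E, giving E##.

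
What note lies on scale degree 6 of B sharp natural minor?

G#

The B# natural minor scale runs B# C## D# E# F## G# A#.
Degree 6 is G#.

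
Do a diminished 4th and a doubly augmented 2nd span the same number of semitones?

Yes

A diminished fourth spans 4 semitones; a doubly augmented second spans 4.
They are enharmonically equivalent.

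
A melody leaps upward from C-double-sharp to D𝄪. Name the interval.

major second

The letter names run C→D, a span of 1 letter step, so the interval is some kind of second.
C## to D## is 2 semitones. A major second is 2, so 2 makes it major.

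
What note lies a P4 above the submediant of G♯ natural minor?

A

The submediant of G# natural minor is E.
A perfect fourth (5 semitones) above E lands on the letter A, giving A.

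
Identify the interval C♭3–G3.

augmented fifth

Counting letters C–D–E–F–G gives a fifth.
Cb→G = 8 semitones, 1 wider than the perfect fifth (7), so augmented.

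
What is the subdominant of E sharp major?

The E# major scale runs E# F## G## A# B# C## D##.
Degree 4 is A#.

A#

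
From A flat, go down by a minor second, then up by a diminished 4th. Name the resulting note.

A minor second down from Ab is G (letter G, 1 semitone down).
A diminished fourth up from G is Cb (letter C, 4 semitones up).

Cb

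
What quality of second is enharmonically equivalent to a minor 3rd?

A minor third spans 3 semitones.
A second spanning 3 semitones is augmented (the major second is 2).

augmented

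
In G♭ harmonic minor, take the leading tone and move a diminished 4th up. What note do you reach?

The leading tone of Gb harmonic minor is F.
A diminished fourth (4 semitones) above F lands on the letter B, giving Bbb.

Bbb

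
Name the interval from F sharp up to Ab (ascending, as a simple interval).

Counting letters F–G–A gives a third.
F#→Ab = 2 semitones, 2 narrower than the major third (4), so diminished.

diminished third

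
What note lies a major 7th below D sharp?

E

A seventh below D lands on the letter E.
A major seventh spans 11 semitones, so D# moves to pitch class 4. On the letter E that is E.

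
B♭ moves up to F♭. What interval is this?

diminished fifth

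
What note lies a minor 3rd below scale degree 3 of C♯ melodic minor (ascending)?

Scale degree 3 of C# melodic minor (ascending) is E.
A minor third (3 semitones) below E lands on the letter C, giving C#.

C#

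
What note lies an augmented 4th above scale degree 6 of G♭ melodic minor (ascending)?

A

Scale degree 6 of Gb melodic minor (ascending) is Eb.
An augmented fourth (6 semitones) above Eb lands on the letter A, giving A.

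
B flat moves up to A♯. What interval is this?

Counting letters B–C–D–E–F–G–A gives a seventh.
Bb→A# = 12 semitones, 1 wider than the major seventh (11), so augmented.

augmented seventh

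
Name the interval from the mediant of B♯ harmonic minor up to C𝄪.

The mediant of B# harmonic minor is D#.
D# up to C##: letters D→C make it a seventh; 11 semitones makes it major.

major seventh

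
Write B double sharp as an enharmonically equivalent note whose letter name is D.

Db

Plain D sits 1 semitone above B##, so on the letter D the same pitch needs a flat: Db.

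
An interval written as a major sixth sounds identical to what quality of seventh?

diminished

A major sixth spans 9 semitones.
A seventh spanning 9 semitones is diminished (the major seventh is 11).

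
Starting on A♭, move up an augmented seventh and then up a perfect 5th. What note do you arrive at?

D#

An augmented seventh up from Ab is G# (letter G, 12 semitones up).
A perfect fifth up from G# is D# (letter D, 7 semitones up).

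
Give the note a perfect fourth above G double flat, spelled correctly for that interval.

Cbb

A fourth above G lands on the letter C.
A perfect fourth spans 5 semitones, so Gbb moves to pitch class 10. On the letter C that is Cbb.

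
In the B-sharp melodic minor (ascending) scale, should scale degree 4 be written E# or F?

E#

Each scale degree takes a distinct letter name. Degree 4 of a scale on B must use the letter E.
E# and F are enharmonically the same pitch, but only E# uses the letter E, so it is the correct spelling here.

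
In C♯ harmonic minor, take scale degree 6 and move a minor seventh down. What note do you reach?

B

Scale degree 6 of C# harmonic minor is A.
A minor seventh (10 semitones) below A lands on the letter B, giving B.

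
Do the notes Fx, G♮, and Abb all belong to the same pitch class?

Yes

F## is pitch class 7; G is pitch class 7; Abb is pitch class 7.
All spellings map to pitch class 7, so they are enharmonically equivalent.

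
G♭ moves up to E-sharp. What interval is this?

doubly augmented sixth

The letter names run G→E, a span of 5 letter steps, so the interval is some kind of sixth.
Gb to E# is 11 semitones. A major sixth is 9, so 11 makes it doubly augmented.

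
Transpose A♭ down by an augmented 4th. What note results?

Ebb

A down a perfect fourth is E, so the target letter is E.
From Ab, an augmented fourth is 6 semitones down: Ebb.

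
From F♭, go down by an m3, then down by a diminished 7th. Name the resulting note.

E

A minor third down from Fb is Db (letter D, 3 semitones down).
A diminished seventh down from Db is E (letter E, 9 semitones down).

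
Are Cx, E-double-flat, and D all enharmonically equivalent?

Yes

C## is pitch class 2; Ebb is pitch class 2; D is pitch class 2.
All spellings map to pitch class 2, so they are enharmonically equivalent.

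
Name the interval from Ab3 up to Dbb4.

The letter names run A→D, a span of 3 letter steps, so the interval is some kind of fourth.
Ab to Dbb is 4 semitones. A perfect fourth is 5, so 4 makes it diminished.

diminished fourth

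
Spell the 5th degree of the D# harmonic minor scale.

A#

Degree 5 takes the letter 4 steps above D, which is A.
In harmonic minor, degree 5 sits 7 semitones above the tonic. D# + 7 semitones is pitch class 10, spelled on A as A#.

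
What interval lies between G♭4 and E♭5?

major sixth

The letter names run G→E, a span of 5 letter steps, so the interval is some kind of sixth.
Gb to Eb is 9 semitones. A major sixth is 9, so 9 makes it major.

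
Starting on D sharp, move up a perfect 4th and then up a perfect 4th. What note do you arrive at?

C#

A perfect fourth up from D# is G# (letter G, 5 semitones up).
A perfect fourth up from G# is C# (letter C, 5 semitones up).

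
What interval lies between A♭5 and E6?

augmented fifth

The letter names run A→E, a span of 4 letter steps, so the interval is some kind of fifth.
Ab to E is 8 semitones. A perfect fifth is 7, so 8 makes it augmented.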